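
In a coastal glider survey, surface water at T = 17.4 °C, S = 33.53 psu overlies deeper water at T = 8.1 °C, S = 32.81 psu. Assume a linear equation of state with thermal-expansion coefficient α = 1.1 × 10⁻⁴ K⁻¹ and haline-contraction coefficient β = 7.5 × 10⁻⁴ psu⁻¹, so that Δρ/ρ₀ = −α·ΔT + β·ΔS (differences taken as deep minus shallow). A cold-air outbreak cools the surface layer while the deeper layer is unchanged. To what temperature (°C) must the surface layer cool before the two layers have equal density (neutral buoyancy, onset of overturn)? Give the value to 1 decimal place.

13.0 °C

Neutral buoyancy requires Δρ = 0, i.e. −α(T_deep − T_surf′) + β(S_deep − S_surf) = 0.
T_surf′ = T_deep − (β/α)·ΔS = 8.1 − (7.5 × 10⁻⁴/1.1 × 10⁻⁴)·(-0.72) = 13.009 °C.
Cooling required: 17.4 − (13.009) = 4.391 °C.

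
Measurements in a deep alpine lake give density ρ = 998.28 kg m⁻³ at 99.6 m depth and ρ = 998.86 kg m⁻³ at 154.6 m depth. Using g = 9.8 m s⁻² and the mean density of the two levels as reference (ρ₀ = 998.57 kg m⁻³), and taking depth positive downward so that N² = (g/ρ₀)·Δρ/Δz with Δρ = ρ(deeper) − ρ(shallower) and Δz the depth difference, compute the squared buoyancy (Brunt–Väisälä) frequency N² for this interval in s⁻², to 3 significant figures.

Δρ = 998.86 − 998.28 = 0.58 kg m⁻³ over Δz = 154.6 − 99.6 = 55 m.
N² = (9.8/998.57) × (0.58/55) = 1.0349 × 10⁻⁴ s⁻² ≈ 1.03 × 10⁻⁴ s⁻².

1.03 × 10⁻⁴ s⁻²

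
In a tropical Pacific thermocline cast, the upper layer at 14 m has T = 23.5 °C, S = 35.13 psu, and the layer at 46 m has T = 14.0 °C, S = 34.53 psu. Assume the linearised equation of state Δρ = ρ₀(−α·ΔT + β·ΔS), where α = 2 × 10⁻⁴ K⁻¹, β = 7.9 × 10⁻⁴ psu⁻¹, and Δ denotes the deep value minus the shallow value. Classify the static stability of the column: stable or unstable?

stable

ΔT = 14.0 − 23.5 = -9.5 K and ΔS = 34.53 − 35.13 = -0.60 psu (deep − shallow).
−αΔT = 1.90 × 10⁻³; βΔS = -4.74 × 10⁻⁴; sum Δρ/ρ₀ = 1.426 × 10⁻³.
Δρ/ρ₀ > 0, so Δρ > 0: deeper water is denser → statically stable.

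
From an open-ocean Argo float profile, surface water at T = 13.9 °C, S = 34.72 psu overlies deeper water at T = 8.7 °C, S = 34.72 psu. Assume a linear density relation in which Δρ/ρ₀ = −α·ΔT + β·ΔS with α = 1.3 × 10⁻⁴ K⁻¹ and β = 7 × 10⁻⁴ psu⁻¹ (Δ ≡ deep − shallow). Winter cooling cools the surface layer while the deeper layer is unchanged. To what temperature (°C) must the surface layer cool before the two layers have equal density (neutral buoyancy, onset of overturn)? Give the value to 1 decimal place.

8.7 °C

Neutral buoyancy requires Δρ = 0, i.e. −α(T_deep − T_surf′) + β(S_deep − S_surf) = 0.
T_surf′ = T_deep − (β/α)·ΔS = 8.7 − (7 × 10⁻⁴/1.3 × 10⁻⁴)·(+0.00) = 8.700 °C.
Cooling required: 13.9 − (8.700) = 5.200 °C.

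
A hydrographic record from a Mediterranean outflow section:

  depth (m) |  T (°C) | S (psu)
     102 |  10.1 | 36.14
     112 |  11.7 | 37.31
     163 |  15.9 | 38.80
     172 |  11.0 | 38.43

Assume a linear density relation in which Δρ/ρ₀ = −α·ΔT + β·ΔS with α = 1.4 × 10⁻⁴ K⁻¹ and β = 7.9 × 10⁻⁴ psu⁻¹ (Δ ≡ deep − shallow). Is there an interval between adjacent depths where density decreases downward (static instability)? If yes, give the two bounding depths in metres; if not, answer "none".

none

Evaluate Δρ/ρ₀ = −αΔT + βΔS across each adjacent pair:
  102–112 m: −αΔT+βΔS = −(1.4 × 10⁻⁴)(+1.6)+(7.9 × 10⁻⁴)(+1.17) = 7.0 × 10⁻⁴ → stable
  112–163 m: −αΔT+βΔS = −(1.4 × 10⁻⁴)(+4.2)+(7.9 × 10⁻⁴)(+1.49) = 5.9 × 10⁻⁴ → stable
  163–172 m: −αΔT+βΔS = −(1.4 × 10⁻⁴)(-4.9)+(7.9 × 10⁻⁴)(-0.37) = 3.9 × 10⁻⁴ → stable
Every interval has Δρ > 0: the column is stably stratified throughout.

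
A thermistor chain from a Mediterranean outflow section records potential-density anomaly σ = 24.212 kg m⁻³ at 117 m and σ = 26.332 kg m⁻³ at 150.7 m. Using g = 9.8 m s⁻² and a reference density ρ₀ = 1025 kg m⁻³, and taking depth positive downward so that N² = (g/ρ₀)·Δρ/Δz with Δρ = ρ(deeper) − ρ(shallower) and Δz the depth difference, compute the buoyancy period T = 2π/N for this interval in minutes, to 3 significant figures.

4.27 min

Δρ = 1026.332 − 1024.212 = 2.120 kg m⁻³ over Δz = 150.7 − 117 = 33.7 m.
N² = (9.8/1025) × (2.120/33.7) = 6.0146 × 10⁻⁴ s⁻².
N = √(6.0146 × 10⁻⁴) = 0.024525 rad s⁻¹, so T = 2π/N = 256.20 s = 4.2700 min ≈ 4.27 min.
N² > 0, so the interval is statically stable.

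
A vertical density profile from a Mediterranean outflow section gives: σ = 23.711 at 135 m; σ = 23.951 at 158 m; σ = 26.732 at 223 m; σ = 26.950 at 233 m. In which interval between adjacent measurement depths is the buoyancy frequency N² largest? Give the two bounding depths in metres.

Compute the density gradient over each adjacent pair:
  135–158 m: Δρ/Δz = 0.240/23 = 0.010 kg m⁻⁴
  158–223 m: Δρ/Δz = 2.781/65 = 0.043 kg m⁻⁴
  223–233 m: Δρ/Δz = 0.218/10 = 0.022 kg m⁻⁴
The largest gradient is in the 158–223 m interval — the pycnocline.

158–223 m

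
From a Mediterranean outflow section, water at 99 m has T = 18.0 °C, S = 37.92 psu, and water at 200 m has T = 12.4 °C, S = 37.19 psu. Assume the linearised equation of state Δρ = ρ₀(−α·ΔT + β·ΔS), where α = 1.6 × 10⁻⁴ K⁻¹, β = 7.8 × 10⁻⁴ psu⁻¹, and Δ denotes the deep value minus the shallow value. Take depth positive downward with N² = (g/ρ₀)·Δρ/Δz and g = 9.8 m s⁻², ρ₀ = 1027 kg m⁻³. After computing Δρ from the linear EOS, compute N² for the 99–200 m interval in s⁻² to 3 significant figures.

3.17 × 10⁻⁵ s⁻²

ΔT = -5.6 K, ΔS = -0.73 psu (deep − shallow).
Δρ/ρ₀ = −αΔT + βΔS = 8.96 × 10⁻⁴ − 5.694 × 10⁻⁴ = 3.266 × 10⁻⁴, so Δρ ≈ 0.3354 kg m⁻³.
N² = (g/ρ₀)·Δρ/Δz = g·(Δρ/ρ₀)/Δz = 9.8 × 3.266 × 10⁻⁴ / 101 = 3.1690 × 10⁻⁵ s⁻² ≈ 3.17 × 10⁻⁵ s⁻².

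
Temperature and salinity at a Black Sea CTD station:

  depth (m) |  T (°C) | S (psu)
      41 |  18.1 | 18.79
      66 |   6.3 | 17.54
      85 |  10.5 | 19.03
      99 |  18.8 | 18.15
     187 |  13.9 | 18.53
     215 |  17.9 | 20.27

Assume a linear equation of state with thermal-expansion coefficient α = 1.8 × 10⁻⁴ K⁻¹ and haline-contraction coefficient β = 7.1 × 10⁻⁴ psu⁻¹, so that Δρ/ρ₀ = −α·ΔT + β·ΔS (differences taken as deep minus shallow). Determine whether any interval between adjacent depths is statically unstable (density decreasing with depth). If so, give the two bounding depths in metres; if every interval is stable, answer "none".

Evaluate Δρ/ρ₀ = −αΔT + βΔS across each adjacent pair:
  41–66 m: −αΔT+βΔS = −(1.8 × 10⁻⁴)(-11.8)+(7.1 × 10⁻⁴)(-1.25) = 1.2 × 10⁻³ → stable
  66–85 m: −αΔT+βΔS = −(1.8 × 10⁻⁴)(+4.2)+(7.1 × 10⁻⁴)(+1.49) = 3.0 × 10⁻⁴ → stable
  85–99 m: −αΔT+βΔS = −(1.8 × 10⁻⁴)(+8.3)+(7.1 × 10⁻⁴)(-0.88) = -2.1 × 10⁻³ → UNSTABLE
  99–187 m: −αΔT+βΔS = −(1.8 × 10⁻⁴)(-4.9)+(7.1 × 10⁻⁴)(+0.38) = 1.2 × 10⁻³ → stable
  187–215 m: −αΔT+βΔS = −(1.8 × 10⁻⁴)(+4.0)+(7.1 × 10⁻⁴)(+1.74) = 5.2 × 10⁻⁴ → stable
The 85–99 m interval has Δρ < 0: lighter water underlies denser water.

85–99 m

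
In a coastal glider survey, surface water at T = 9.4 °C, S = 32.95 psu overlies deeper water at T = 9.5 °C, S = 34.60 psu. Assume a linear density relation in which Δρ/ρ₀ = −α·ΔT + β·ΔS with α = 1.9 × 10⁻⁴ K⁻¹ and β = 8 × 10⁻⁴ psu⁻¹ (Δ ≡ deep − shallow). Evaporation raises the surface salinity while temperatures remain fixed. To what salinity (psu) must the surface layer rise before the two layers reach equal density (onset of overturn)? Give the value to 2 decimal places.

Neutral buoyancy requires −α(T_deep − T_surf) + β(S_deep − S_surf′) = 0.
S_surf′ = S_deep − (α/β)·ΔT = 34.60 − (1.9 × 10⁻⁴/8 × 10⁻⁴)·(+0.1) = 34.5763 psu.
Increase required: 34.5763 − 32.95 = 1.6263 psu.

34.58 psu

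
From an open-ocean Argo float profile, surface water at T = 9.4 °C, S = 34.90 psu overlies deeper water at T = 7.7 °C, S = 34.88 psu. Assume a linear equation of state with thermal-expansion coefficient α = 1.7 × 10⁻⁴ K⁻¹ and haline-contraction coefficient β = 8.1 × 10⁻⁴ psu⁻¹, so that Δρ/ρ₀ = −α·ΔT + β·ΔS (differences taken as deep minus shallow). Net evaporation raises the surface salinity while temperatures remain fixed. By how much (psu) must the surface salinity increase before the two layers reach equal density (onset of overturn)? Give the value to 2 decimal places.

0.34 psu

Neutral buoyancy requires −α(T_deep − T_surf) + β(S_deep − S_surf′) = 0.
S_surf′ = S_deep − (α/β)·ΔT = 34.88 − (1.7 × 10⁻⁴/8.1 × 10⁻⁴)·(-1.7) = 35.2368 psu.
Increase required: 35.2368 − 34.90 = 0.3368 psu.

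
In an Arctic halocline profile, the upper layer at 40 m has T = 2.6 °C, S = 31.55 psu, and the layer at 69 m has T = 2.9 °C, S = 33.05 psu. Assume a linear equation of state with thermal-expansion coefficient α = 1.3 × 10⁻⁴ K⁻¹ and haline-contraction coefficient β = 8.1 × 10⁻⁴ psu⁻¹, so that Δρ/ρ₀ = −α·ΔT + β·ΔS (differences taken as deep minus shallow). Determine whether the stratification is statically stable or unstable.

stable

ΔT = 2.9 − 2.6 = +0.3 K and ΔS = 33.05 − 31.55 = +1.50 psu (deep − shallow).
−αΔT = -3.90 × 10⁻⁵; βΔS = 1.215 × 10⁻³; sum Δρ/ρ₀ = 1.176 × 10⁻³.
Δρ/ρ₀ > 0, so Δρ > 0: deeper water is denser → statically stable.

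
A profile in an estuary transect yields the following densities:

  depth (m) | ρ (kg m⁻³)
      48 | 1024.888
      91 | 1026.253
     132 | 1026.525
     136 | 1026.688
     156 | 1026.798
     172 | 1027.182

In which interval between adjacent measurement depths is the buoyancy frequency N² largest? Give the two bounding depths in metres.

Compute the density gradient over each adjacent pair:
  48–91 m: Δρ/Δz = 1.365/43 = 0.032 kg m⁻⁴
  91–132 m: Δρ/Δz = 0.272/41 = 6.6 × 10⁻³ kg m⁻⁴
  132–136 m: Δρ/Δz = 0.163/4 = 0.041 kg m⁻⁴
  136–156 m: Δρ/Δz = 0.110/20 = 5.5 × 10⁻³ kg m⁻⁴
  156–172 m: Δρ/Δz = 0.384/16 = 0.024 kg m⁻⁴
The largest gradient is in the 132–136 m interval — the pycnocline.

132–136 m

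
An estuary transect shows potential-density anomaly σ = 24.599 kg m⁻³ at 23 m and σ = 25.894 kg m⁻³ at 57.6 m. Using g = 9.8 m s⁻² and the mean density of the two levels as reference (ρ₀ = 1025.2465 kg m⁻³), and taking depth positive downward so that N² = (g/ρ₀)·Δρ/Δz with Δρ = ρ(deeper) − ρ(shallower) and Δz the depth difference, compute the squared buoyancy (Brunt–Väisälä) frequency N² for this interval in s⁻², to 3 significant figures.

Δρ = 1025.894 − 1024.599 = 1.295 kg m⁻³ over Δz = 57.6 − 23 = 34.6 m.
N² = (9.8/1025.2465) × (1.295/34.6) = 3.5776 × 10⁻⁴ s⁻² ≈ 3.58 × 10⁻⁴ s⁻².

3.58 × 10⁻⁴ s⁻²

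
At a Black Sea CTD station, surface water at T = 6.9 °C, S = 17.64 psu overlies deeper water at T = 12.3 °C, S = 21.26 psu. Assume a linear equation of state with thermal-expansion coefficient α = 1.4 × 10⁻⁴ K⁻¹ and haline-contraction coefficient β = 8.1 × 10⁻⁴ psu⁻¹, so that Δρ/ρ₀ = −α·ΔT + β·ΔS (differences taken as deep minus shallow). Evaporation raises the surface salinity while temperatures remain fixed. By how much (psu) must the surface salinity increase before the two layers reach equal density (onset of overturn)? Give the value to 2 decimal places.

2.69 psu

Neutral buoyancy requires −α(T_deep − T_surf) + β(S_deep − S_surf′) = 0.
S_surf′ = S_deep − (α/β)·ΔT = 21.26 − (1.4 × 10⁻⁴/8.1 × 10⁻⁴)·(+5.4) = 20.3267 psu.
Increase required: 20.3267 − 17.64 = 2.6867 psu.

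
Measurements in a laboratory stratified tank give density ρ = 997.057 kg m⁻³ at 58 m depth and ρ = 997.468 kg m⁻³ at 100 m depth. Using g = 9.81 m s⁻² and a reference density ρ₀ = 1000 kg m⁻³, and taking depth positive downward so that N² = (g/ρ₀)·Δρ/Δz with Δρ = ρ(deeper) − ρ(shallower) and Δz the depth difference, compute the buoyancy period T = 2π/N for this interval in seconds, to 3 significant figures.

Δρ = 997.468 − 997.057 = 0.411 kg m⁻³ over Δz = 100 − 58 = 42 m.
N² = (9.81/1000) × (0.411/42) = 9.5998 × 10⁻⁵ s⁻².
N = √(9.5998 × 10⁻⁵) = 9.7979 × 10⁻³ rad s⁻¹, so T = 2π/N = 641.28 s ≈ 641 s.
A positive N² confirms static stability across the interval.

641 s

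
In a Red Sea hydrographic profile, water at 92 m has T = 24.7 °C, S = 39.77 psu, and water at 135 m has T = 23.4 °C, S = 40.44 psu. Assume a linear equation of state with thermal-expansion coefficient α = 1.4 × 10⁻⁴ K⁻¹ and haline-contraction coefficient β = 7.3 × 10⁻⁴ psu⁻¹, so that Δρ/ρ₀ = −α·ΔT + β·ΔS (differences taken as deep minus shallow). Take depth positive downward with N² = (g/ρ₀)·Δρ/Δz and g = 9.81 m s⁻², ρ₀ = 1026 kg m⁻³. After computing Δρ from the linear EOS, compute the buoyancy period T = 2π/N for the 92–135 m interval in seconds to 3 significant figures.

ΔT = -1.3 K, ΔS = +0.67 psu (deep − shallow).
Δρ/ρ₀ = −αΔT + βΔS = 1.82 × 10⁻⁴ + 4.891 × 10⁻⁴ = 6.711 × 10⁻⁴, so Δρ ≈ 0.6885 kg m⁻³.
N² = (g/ρ₀)·Δρ/Δz = g·(Δρ/ρ₀)/Δz = 9.81 × 6.711 × 10⁻⁴ / 43 = 1.5310 × 10⁻⁴ s⁻².
N = √(1.5310 × 10⁻⁴) = 0.012373 rad s⁻¹ → T = 2π/N = 507.81 s ≈ 508 s.

508 s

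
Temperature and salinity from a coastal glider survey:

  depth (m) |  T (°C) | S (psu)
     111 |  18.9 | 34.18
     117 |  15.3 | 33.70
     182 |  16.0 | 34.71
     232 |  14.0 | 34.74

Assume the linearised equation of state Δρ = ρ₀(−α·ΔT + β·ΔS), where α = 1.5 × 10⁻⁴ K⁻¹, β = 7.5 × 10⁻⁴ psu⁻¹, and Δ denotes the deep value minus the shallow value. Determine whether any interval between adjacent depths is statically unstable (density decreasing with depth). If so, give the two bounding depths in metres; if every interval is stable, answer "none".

Evaluate Δρ/ρ₀ = −αΔT + βΔS across each adjacent pair:
  111–117 m: −αΔT+βΔS = −(1.5 × 10⁻⁴)(-3.6)+(7.5 × 10⁻⁴)(-0.48) = 1.8 × 10⁻⁴ → stable
  117–182 m: −αΔT+βΔS = −(1.5 × 10⁻⁴)(+0.7)+(7.5 × 10⁻⁴)(+1.01) = 6.5 × 10⁻⁴ → stable
  182–232 m: −αΔT+βΔS = −(1.5 × 10⁻⁴)(-2.0)+(7.5 × 10⁻⁴)(+0.03) = 3.2 × 10⁻⁴ → stable
Every interval has Δρ > 0: the column is stably stratified throughout.

none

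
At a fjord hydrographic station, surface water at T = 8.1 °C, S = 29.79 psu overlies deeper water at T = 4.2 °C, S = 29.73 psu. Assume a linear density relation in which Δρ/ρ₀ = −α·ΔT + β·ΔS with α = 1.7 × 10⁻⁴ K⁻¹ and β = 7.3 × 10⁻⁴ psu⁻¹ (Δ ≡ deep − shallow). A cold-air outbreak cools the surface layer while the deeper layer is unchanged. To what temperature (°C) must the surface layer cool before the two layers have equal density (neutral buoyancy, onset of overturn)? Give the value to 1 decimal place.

Neutral buoyancy requires Δρ = 0, i.e. −α(T_deep − T_surf′) + β(S_deep − S_surf) = 0.
T_surf′ = T_deep − (β/α)·ΔS = 4.2 − (7.3 × 10⁻⁴/1.7 × 10⁻⁴)·(-0.06) = 4.458 °C.
Cooling required: 8.1 − (4.458) = 3.642 °C.

4.5 °C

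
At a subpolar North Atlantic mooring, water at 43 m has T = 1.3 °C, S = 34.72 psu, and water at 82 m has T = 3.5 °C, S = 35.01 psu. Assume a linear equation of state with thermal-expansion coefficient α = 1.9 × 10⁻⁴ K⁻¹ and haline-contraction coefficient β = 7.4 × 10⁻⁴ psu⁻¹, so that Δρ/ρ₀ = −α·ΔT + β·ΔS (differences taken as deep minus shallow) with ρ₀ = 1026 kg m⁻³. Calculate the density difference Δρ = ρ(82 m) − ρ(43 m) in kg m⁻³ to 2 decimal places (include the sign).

ΔT = +2.2 K, ΔS = +0.29 psu (deep − shallow).
Δρ/ρ₀ = −(1.9 × 10⁻⁴)(+2.2) + (7.4 × 10⁻⁴)(+0.29) = -2.034 × 10⁻⁴.
Δρ = 1026 × (-2.034 × 10⁻⁴) = -0.21 kg m⁻³.
Negative Δρ: lighter below, statically unstable.

-0.21 kg m⁻³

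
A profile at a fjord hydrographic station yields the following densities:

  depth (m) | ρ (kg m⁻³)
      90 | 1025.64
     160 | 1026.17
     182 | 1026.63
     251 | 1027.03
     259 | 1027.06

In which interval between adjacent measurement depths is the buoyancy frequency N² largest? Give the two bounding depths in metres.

Compute the density gradient over each adjacent pair:
  90–160 m: Δρ/Δz = 0.53/70 = 7.6 × 10⁻³ kg m⁻⁴
  160–182 m: Δρ/Δz = 0.46/22 = 0.021 kg m⁻⁴
  182–251 m: Δρ/Δz = 0.40/69 = 5.8 × 10⁻³ kg m⁻⁴
  251–259 m: Δρ/Δz = 0.03/8 = 3.7 × 10⁻³ kg m⁻⁴
The largest gradient is in the 160–182 m interval — the pycnocline.

160–182 m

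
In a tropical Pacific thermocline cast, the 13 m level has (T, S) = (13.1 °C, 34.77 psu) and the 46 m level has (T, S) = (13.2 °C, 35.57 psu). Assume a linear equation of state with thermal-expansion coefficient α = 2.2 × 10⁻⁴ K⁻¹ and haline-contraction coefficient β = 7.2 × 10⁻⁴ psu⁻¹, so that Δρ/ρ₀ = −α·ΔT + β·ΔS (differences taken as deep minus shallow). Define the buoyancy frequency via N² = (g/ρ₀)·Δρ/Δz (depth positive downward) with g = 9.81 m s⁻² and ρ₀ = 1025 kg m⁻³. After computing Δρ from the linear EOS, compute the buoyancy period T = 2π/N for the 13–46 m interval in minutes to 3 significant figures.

ΔT = +0.1 K, ΔS = +0.80 psu (deep − shallow).
Δρ/ρ₀ = −αΔT + βΔS = -2.20 × 10⁻⁵ + 5.76 × 10⁻⁴ = 5.54 × 10⁻⁴, so Δρ ≈ 0.5679 kg m⁻³.
N² = (g/ρ₀)·Δρ/Δz = g·(Δρ/ρ₀)/Δz = 9.81 × 5.54 × 10⁻⁴ / 33 = 1.6469 × 10⁻⁴ s⁻².
N = √(1.6469 × 10⁻⁴) = 0.012833 rad s⁻¹ → T = 2π/N = 489.61 s = 8.1602 min ≈ 8.16 min.

8.16 min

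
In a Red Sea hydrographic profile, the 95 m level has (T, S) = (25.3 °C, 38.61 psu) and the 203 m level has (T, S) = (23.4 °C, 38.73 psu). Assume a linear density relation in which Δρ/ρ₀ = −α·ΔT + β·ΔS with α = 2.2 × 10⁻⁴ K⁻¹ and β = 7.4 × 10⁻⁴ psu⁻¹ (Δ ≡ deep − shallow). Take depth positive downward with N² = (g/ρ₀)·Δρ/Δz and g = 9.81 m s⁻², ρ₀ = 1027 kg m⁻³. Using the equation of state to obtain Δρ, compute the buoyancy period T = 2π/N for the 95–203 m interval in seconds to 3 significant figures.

ΔT = -1.9 K, ΔS = +0.12 psu (deep − shallow).
Δρ/ρ₀ = −αΔT + βΔS = 4.18 × 10⁻⁴ + 8.88 × 10⁻⁵ = 5.068 × 10⁻⁴, so Δρ ≈ 0.5205 kg m⁻³.
N² = (g/ρ₀)·Δρ/Δz = g·(Δρ/ρ₀)/Δz = 9.81 × 5.068 × 10⁻⁴ / 108 = 4.6034 × 10⁻⁵ s⁻².
N = √(4.6034 × 10⁻⁵) = 6.7848 × 10⁻³ rad s⁻¹ → T = 2π/N = 926.07 s ≈ 926 s.

926 s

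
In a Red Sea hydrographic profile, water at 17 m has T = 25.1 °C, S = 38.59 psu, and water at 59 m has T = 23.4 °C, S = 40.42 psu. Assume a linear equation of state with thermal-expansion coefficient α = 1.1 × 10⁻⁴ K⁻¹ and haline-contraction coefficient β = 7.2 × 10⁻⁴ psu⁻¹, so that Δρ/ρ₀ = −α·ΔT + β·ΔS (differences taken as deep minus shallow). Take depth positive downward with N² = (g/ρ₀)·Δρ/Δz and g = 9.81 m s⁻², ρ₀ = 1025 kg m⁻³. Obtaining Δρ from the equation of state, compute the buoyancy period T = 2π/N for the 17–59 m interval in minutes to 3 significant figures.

5.59 min

ΔT = -1.7 K, ΔS = +1.83 psu (deep − shallow).
Δρ/ρ₀ = −αΔT + βΔS = 1.87 × 10⁻⁴ + 1.3176 × 10⁻³ = 1.5046 × 10⁻³, so Δρ ≈ 1.542 kg m⁻³.
N² = (g/ρ₀)·Δρ/Δz = g·(Δρ/ρ₀)/Δz = 9.81 × 1.5046 × 10⁻³ / 42 = 3.5143 × 10⁻⁴ s⁻².
N = √(3.5143 × 10⁻⁴) = 0.018746 rad s⁻¹ → T = 2π/N = 335.17 s = 5.5862 min ≈ 5.59 min.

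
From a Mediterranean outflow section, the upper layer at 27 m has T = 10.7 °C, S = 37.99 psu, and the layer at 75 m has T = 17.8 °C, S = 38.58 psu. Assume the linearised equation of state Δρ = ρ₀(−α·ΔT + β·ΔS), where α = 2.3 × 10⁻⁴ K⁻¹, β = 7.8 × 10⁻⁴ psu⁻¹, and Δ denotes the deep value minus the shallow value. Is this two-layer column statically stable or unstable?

unstable

ΔT = 17.8 − 10.7 = +7.1 K and ΔS = 38.58 − 37.99 = +0.59 psu (deep − shallow).
−αΔT = -1.633 × 10⁻³; βΔS = 4.602 × 10⁻⁴; sum Δρ/ρ₀ = -1.1728 × 10⁻³.
Δρ/ρ₀ < 0, so Δρ < 0: deeper water is lighter → statically unstable; the column would overturn.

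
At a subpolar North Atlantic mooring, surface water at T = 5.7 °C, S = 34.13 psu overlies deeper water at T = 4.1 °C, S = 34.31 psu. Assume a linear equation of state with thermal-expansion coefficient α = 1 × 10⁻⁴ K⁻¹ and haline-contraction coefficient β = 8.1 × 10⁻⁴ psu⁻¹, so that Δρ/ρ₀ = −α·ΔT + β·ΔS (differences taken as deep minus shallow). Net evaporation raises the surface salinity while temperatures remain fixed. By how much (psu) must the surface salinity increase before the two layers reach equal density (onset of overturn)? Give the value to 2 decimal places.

0.38 psu

Neutral buoyancy requires −α(T_deep − T_surf) + β(S_deep − S_surf′) = 0.
S_surf′ = S_deep − (α/β)·ΔT = 34.31 − (1 × 10⁻⁴/8.1 × 10⁻⁴)·(-1.6) = 34.5075 psu.
Increase required: 34.5075 − 34.13 = 0.3775 psu.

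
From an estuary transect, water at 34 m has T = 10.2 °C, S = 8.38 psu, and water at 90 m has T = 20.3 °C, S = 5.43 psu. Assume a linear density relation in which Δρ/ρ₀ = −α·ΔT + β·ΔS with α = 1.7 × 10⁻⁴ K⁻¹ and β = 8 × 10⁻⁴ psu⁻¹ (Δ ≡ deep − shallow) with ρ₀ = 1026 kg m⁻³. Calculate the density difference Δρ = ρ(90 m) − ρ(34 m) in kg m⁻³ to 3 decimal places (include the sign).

-4.183 kg m⁻³

ΔT = +10.1 K, ΔS = -2.95 psu (deep − shallow).
Δρ/ρ₀ = −(1.7 × 10⁻⁴)(+10.1) + (8 × 10⁻⁴)(-2.95) = -4.077 × 10⁻³.
Δρ = 1026 × (-4.077 × 10⁻³) = -4.183 kg m⁻³.
Negative Δρ: lighter below, statically unstable.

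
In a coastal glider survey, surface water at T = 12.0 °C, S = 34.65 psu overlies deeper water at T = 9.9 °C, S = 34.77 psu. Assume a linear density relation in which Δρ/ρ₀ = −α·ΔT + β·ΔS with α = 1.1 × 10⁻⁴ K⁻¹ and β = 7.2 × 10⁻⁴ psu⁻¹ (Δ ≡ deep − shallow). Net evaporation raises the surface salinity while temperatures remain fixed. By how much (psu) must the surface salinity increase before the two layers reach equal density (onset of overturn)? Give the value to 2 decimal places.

0.44 psu

Neutral buoyancy requires −α(T_deep − T_surf) + β(S_deep − S_surf′) = 0.
S_surf′ = S_deep − (α/β)·ΔT = 34.77 − (1.1 × 10⁻⁴/7.2 × 10⁻⁴)·(-2.1) = 35.0908 psu.
Increase required: 35.0908 − 34.65 = 0.4408 psu.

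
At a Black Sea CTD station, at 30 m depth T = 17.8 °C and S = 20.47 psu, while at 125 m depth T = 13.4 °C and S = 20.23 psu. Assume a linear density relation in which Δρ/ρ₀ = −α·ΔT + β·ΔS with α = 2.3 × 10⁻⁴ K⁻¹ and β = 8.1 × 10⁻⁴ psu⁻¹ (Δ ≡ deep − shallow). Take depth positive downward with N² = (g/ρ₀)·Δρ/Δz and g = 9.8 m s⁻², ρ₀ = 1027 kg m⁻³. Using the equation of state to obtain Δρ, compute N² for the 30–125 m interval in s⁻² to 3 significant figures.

ΔT = -4.4 K, ΔS = -0.24 psu (deep − shallow).
Δρ/ρ₀ = −αΔT + βΔS = 1.012 × 10⁻³ − 1.944 × 10⁻⁴ = 8.176 × 10⁻⁴, so Δρ ≈ 0.8397 kg m⁻³.
N² = (g/ρ₀)·Δρ/Δz = g·(Δρ/ρ₀)/Δz = 9.8 × 8.176 × 10⁻⁴ / 95 = 8.4342 × 10⁻⁵ s⁻² ≈ 8.43 × 10⁻⁵ s⁻².

8.43 × 10⁻⁵ s⁻²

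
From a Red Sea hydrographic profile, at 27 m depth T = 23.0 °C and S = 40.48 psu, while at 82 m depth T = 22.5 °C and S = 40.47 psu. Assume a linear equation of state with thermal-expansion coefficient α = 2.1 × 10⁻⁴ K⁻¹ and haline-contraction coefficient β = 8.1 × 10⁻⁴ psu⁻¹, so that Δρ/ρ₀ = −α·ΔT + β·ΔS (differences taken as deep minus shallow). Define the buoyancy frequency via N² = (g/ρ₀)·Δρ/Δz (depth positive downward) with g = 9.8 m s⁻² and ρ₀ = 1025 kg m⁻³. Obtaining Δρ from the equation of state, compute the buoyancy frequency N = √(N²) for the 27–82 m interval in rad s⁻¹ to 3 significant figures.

ΔT = -0.5 K, ΔS = -0.01 psu (deep − shallow).
Δρ/ρ₀ = −αΔT + βΔS = 1.05 × 10⁻⁴ − 8.10 × 10⁻⁶ = 9.69 × 10⁻⁵, so Δρ ≈ 0.09932 kg m⁻³.
N² = (g/ρ₀)·Δρ/Δz = g·(Δρ/ρ₀)/Δz = 9.8 × 9.69 × 10⁻⁵ / 55 = 1.7266 × 10⁻⁵ s⁻².
N = √(1.7266 × 10⁻⁵) = 4.1552 × 10⁻³ rad s⁻¹ ≈ 4.16 × 10⁻³ rad s⁻¹.

4.16 × 10⁻³ rad s⁻¹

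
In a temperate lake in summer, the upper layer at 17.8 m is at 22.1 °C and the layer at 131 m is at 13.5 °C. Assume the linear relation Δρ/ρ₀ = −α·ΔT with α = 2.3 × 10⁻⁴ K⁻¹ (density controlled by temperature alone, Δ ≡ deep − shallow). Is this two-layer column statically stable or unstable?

ΔT = 13.5 − 22.1 = -8.6 K, so Δρ/ρ₀ = −αΔT = 1.978 × 10⁻³.
Δρ/ρ₀ > 0, so Δρ > 0: deeper water is denser → statically stable.

stable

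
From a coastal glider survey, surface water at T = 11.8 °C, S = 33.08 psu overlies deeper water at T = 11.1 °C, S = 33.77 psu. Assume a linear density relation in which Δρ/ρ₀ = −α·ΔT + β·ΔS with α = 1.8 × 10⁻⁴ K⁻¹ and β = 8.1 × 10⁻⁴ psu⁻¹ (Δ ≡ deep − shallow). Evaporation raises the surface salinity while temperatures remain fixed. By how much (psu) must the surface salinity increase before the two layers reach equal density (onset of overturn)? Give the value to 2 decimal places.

0.85 psu

Neutral buoyancy requires −α(T_deep − T_surf) + β(S_deep − S_surf′) = 0.
S_surf′ = S_deep − (α/β)·ΔT = 33.77 − (1.8 × 10⁻⁴/8.1 × 10⁻⁴)·(-0.7) = 33.9256 psu.
Increase required: 33.9256 − 33.08 = 0.8456 psu.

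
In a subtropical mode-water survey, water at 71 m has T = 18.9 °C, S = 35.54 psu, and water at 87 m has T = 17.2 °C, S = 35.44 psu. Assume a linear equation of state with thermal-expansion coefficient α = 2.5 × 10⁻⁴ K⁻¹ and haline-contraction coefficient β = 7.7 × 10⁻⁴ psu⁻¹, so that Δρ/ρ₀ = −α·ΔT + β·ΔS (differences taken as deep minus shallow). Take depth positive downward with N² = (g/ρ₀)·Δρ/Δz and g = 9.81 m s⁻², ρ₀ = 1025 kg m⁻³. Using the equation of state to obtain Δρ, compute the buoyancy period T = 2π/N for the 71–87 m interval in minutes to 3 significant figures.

ΔT = -1.7 K, ΔS = -0.10 psu (deep − shallow).
Δρ/ρ₀ = −αΔT + βΔS = 4.25 × 10⁻⁴ − 7.70 × 10⁻⁵ = 3.48 × 10⁻⁴, so Δρ ≈ 0.3567 kg m⁻³.
N² = (g/ρ₀)·Δρ/Δz = g·(Δρ/ρ₀)/Δz = 9.81 × 3.48 × 10⁻⁴ / 16 = 2.1337 × 10⁻⁴ s⁻².
N = √(2.1337 × 10⁻⁴) = 0.014607 rad s⁻¹ → T = 2π/N = 430.15 s = 7.1692 min ≈ 7.17 min.

7.17 min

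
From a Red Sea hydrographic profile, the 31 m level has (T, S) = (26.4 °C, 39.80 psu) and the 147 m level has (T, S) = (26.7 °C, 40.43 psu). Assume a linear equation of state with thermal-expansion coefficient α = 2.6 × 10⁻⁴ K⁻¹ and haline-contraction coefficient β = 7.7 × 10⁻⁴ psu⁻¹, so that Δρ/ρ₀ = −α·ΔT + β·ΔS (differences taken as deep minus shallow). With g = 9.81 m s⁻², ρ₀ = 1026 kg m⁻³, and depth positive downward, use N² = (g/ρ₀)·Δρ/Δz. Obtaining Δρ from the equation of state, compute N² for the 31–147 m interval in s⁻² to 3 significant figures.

3.44 × 10⁻⁵ s⁻²

ΔT = +0.3 K, ΔS = +0.63 psu (deep − shallow).
Δρ/ρ₀ = −αΔT + βΔS = -7.80 × 10⁻⁵ + 4.851 × 10⁻⁴ = 4.071 × 10⁻⁴, so Δρ ≈ 0.4177 kg m⁻³.
N² = (g/ρ₀)·Δρ/Δz = g·(Δρ/ρ₀)/Δz = 9.81 × 4.071 × 10⁻⁴ / 116 = 3.4428 × 10⁻⁵ s⁻² ≈ 3.44 × 10⁻⁵ s⁻².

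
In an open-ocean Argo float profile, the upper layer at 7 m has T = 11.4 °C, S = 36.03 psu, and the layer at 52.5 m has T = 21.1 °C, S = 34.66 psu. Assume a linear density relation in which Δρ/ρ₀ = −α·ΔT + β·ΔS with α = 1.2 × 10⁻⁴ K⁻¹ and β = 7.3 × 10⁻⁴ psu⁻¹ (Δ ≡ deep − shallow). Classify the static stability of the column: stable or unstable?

ΔT = 21.1 − 11.4 = +9.7 K and ΔS = 34.66 − 36.03 = -1.37 psu (deep − shallow).
−αΔT = -1.164 × 10⁻³; βΔS = -1.0001 × 10⁻³; sum Δρ/ρ₀ = -2.1641 × 10⁻³.
Δρ/ρ₀ < 0, so Δρ < 0: deeper water is lighter → statically unstable; the column would overturn.

unstable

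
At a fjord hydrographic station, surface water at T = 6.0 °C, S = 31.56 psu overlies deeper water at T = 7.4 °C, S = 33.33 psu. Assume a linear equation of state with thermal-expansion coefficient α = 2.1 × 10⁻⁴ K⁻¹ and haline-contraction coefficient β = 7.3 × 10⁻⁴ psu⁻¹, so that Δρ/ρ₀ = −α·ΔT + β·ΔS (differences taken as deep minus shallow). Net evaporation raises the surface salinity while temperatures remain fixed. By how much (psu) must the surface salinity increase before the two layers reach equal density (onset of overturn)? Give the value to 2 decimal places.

1.37 psu

Neutral buoyancy requires −α(T_deep − T_surf) + β(S_deep − S_surf′) = 0.
S_surf′ = S_deep − (α/β)·ΔT = 33.33 − (2.1 × 10⁻⁴/7.3 × 10⁻⁴)·(+1.4) = 32.9273 psu.
Increase required: 32.9273 − 31.56 = 1.3673 psu.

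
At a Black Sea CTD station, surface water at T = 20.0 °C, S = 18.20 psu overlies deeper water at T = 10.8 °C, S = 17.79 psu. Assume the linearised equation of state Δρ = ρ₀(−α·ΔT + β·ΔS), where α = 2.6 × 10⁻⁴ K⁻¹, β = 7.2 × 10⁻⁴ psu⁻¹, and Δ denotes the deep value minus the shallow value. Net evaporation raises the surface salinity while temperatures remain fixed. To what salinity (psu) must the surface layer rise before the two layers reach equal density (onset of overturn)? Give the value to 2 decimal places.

21.11 psu

Neutral buoyancy requires −α(T_deep − T_surf) + β(S_deep − S_surf′) = 0.
S_surf′ = S_deep − (α/β)·ΔT = 17.79 − (2.6 × 10⁻⁴/7.2 × 10⁻⁴)·(-9.2) = 21.1122 psu.
Increase required: 21.1122 − 18.20 = 2.9122 psu.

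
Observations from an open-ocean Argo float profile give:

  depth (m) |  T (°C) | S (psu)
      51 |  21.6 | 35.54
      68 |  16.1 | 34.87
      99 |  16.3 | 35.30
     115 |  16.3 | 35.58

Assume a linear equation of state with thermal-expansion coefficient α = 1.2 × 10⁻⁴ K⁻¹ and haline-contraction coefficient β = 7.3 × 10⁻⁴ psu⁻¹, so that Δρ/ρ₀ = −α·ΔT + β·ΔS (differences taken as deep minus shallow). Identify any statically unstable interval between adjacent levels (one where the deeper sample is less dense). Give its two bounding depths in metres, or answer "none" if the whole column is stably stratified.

none

Evaluate Δρ/ρ₀ = −αΔT + βΔS across each adjacent pair:
  51–68 m: −αΔT+βΔS = −(1.2 × 10⁻⁴)(-5.5)+(7.3 × 10⁻⁴)(-0.67) = 1.7 × 10⁻⁴ → stable
  68–99 m: −αΔT+βΔS = −(1.2 × 10⁻⁴)(+0.2)+(7.3 × 10⁻⁴)(+0.43) = 2.9 × 10⁻⁴ → stable
  99–115 m: −αΔT+βΔS = −(1.2 × 10⁻⁴)(+0.0)+(7.3 × 10⁻⁴)(+0.28) = 2.0 × 10⁻⁴ → stable
Every interval has Δρ > 0: the column is stably stratified throughout.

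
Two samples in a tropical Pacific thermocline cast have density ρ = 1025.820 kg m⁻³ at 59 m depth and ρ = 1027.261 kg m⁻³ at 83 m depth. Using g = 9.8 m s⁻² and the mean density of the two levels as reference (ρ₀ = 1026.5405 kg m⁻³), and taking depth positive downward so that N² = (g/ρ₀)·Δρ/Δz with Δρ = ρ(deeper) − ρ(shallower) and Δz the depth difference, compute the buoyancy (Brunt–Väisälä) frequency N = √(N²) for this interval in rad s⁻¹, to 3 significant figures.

0.0239 rad s⁻¹

Δρ = 1027.261 − 1025.820 = 1.441 kg m⁻³ over Δz = 83 − 59 = 24 m.
N² = (9.8/1026.5405) × (1.441/24) = 5.7320 × 10⁻⁴ s⁻².
N = √(5.7320 × 10⁻⁴) = 0.023942 rad s⁻¹ ≈ 0.0239 rad s⁻¹.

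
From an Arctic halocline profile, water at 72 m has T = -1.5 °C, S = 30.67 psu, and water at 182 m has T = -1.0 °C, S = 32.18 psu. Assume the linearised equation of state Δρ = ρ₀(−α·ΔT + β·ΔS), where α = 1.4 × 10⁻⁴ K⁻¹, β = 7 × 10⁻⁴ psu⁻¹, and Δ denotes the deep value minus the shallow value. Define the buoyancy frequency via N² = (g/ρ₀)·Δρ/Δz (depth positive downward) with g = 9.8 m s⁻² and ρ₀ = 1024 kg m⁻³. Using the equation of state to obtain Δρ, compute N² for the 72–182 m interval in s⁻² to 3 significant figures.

ΔT = +0.5 K, ΔS = +1.51 psu (deep − shallow).
Δρ/ρ₀ = −αΔT + βΔS = -7.00 × 10⁻⁵ + 1.057 × 10⁻³ = 9.87 × 10⁻⁴, so Δρ ≈ 1.011 kg m⁻³.
N² = (g/ρ₀)·Δρ/Δz = g·(Δρ/ρ₀)/Δz = 9.8 × 9.87 × 10⁻⁴ / 110 = 8.7933 × 10⁻⁵ s⁻² ≈ 8.79 × 10⁻⁵ s⁻².

8.79 × 10⁻⁵ s⁻²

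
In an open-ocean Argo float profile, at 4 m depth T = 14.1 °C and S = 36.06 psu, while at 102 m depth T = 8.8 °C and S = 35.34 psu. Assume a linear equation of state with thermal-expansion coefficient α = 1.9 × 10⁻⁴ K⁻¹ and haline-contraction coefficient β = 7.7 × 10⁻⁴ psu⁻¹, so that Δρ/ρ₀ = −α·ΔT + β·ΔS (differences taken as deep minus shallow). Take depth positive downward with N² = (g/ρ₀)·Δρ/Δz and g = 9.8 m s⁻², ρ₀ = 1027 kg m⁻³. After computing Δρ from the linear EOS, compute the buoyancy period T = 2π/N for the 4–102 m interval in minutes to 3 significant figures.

ΔT = -5.3 K, ΔS = -0.72 psu (deep − shallow).
Δρ/ρ₀ = −αΔT + βΔS = 1.007 × 10⁻³ − 5.544 × 10⁻⁴ = 4.526 × 10⁻⁴, so Δρ ≈ 0.4648 kg m⁻³.
N² = (g/ρ₀)·Δρ/Δz = g·(Δρ/ρ₀)/Δz = 9.8 × 4.526 × 10⁻⁴ / 98 = 4.5260 × 10⁻⁵ s⁻².
N = √(4.5260 × 10⁻⁵) = 6.7276 × 10⁻³ rad s⁻¹ → T = 2π/N = 933.94 s = 15.566 min ≈ 15.6 min.

15.6 min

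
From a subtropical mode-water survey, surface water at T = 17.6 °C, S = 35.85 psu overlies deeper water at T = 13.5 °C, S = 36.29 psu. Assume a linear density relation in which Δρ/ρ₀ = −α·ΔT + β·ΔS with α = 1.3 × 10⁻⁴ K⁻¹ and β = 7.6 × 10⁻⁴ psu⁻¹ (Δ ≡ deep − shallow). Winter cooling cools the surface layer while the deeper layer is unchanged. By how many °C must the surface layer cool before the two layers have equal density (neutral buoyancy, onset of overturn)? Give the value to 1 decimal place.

6.7 °C

Neutral buoyancy requires Δρ = 0, i.e. −α(T_deep − T_surf′) + β(S_deep − S_surf) = 0.
T_surf′ = T_deep − (β/α)·ΔS = 13.5 − (7.6 × 10⁻⁴/1.3 × 10⁻⁴)·(+0.44) = 10.928 °C.
Cooling required: 17.6 − (10.928) = 6.672 °C.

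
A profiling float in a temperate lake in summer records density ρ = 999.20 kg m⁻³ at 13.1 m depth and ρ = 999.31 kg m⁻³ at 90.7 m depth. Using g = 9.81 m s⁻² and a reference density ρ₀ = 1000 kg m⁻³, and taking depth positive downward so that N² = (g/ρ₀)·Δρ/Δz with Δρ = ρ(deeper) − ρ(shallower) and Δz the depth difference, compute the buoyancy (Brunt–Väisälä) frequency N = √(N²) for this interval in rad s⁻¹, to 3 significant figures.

3.73 × 10⁻³ rad s⁻¹

Δρ = 999.31 − 999.20 = 0.11 kg m⁻³ over Δz = 90.7 − 13.1 = 77.6 m.
N² = (9.81/1000) × (0.11/77.6) = 1.3906 × 10⁻⁵ s⁻².
N = √(1.3906 × 10⁻⁵) = 3.7291 × 10⁻³ rad s⁻¹ ≈ 3.73 × 10⁻³ rad s⁻¹.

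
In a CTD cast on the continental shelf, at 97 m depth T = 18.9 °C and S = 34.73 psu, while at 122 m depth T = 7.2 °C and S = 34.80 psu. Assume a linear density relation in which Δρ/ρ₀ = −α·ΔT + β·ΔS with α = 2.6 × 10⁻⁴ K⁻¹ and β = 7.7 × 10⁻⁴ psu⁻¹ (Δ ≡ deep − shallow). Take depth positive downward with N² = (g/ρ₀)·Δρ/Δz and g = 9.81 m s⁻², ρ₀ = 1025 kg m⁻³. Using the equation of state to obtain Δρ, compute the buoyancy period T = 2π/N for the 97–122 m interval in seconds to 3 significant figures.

ΔT = -11.7 K, ΔS = +0.07 psu (deep − shallow).
Δρ/ρ₀ = −αΔT + βΔS = 3.042 × 10⁻³ + 5.39 × 10⁻⁵ = 3.0959 × 10⁻³, so Δρ ≈ 3.173 kg m⁻³.
N² = (g/ρ₀)·Δρ/Δz = g·(Δρ/ρ₀)/Δz = 9.81 × 3.0959 × 10⁻³ / 25 = 1.2148 × 10⁻³ s⁻².
N = √(1.2148 × 10⁻³) = 0.034854 rad s⁻¹ → T = 2π/N = 180.27 s ≈ 180 s.

180 s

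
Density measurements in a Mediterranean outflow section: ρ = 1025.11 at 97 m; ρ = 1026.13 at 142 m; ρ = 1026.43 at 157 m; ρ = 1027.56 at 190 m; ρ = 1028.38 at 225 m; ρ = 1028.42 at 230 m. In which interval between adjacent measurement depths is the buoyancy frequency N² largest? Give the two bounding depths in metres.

157–190 m

Compute the density gradient over each adjacent pair:
  97–142 m: Δρ/Δz = 1.02/45 = 0.023 kg m⁻⁴
  142–157 m: Δρ/Δz = 0.30/15 = 0.020 kg m⁻⁴
  157–190 m: Δρ/Δz = 1.13/33 = 0.034 kg m⁻⁴
  190–225 m: Δρ/Δz = 0.82/35 = 0.023 kg m⁻⁴
  225–230 m: Δρ/Δz = 0.04/5 = 8.0 × 10⁻³ kg m⁻⁴
The largest gradient is in the 157–190 m interval — the pycnocline.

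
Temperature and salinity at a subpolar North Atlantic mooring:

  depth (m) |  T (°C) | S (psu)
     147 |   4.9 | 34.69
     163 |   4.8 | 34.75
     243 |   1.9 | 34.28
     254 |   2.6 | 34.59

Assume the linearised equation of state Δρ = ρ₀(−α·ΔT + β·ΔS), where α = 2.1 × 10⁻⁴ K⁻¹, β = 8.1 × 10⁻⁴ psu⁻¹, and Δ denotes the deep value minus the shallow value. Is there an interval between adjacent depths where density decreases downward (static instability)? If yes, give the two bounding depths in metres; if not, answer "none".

none

Evaluate Δρ/ρ₀ = −αΔT + βΔS across each adjacent pair:
  147–163 m: −αΔT+βΔS = −(2.1 × 10⁻⁴)(-0.1)+(8.1 × 10⁻⁴)(+0.06) = 7.0 × 10⁻⁵ → stable
  163–243 m: −αΔT+βΔS = −(2.1 × 10⁻⁴)(-2.9)+(8.1 × 10⁻⁴)(-0.47) = 2.3 × 10⁻⁴ → stable
  243–254 m: −αΔT+βΔS = −(2.1 × 10⁻⁴)(+0.7)+(8.1 × 10⁻⁴)(+0.31) = 1.0 × 10⁻⁴ → stable
Every interval has Δρ > 0: the column is stably stratified throughout.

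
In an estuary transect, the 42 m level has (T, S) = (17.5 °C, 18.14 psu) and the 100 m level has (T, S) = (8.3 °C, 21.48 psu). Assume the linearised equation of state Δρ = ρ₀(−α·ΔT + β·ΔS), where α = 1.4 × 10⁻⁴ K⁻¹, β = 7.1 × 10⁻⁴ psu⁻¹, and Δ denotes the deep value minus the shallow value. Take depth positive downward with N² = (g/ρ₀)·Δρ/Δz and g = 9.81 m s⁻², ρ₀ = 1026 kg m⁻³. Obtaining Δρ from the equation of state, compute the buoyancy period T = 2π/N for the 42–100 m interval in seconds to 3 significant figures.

253 s

ΔT = -9.2 K, ΔS = +3.34 psu (deep − shallow).
Δρ/ρ₀ = −αΔT + βΔS = 1.288 × 10⁻³ + 2.3714 × 10⁻³ = 3.6594 × 10⁻³, so Δρ ≈ 3.755 kg m⁻³.
N² = (g/ρ₀)·Δρ/Δz = g·(Δρ/ρ₀)/Δz = 9.81 × 3.6594 × 10⁻³ / 58 = 6.1894 × 10⁻⁴ s⁻².
N = √(6.1894 × 10⁻⁴) = 0.024879 rad s⁻¹ → T = 2π/N = 252.55 s ≈ 253 s.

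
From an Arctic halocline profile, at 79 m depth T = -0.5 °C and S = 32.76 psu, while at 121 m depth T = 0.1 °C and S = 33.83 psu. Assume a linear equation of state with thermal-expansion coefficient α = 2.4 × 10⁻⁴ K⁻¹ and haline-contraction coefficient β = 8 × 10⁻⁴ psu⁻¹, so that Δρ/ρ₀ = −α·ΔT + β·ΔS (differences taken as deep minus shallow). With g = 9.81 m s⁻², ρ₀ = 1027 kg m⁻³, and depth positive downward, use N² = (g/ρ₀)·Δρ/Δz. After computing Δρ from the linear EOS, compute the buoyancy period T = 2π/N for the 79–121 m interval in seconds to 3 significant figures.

487 s

ΔT = +0.6 K, ΔS = +1.07 psu (deep − shallow).
Δρ/ρ₀ = −αΔT + βΔS = -1.44 × 10⁻⁴ + 8.56 × 10⁻⁴ = 7.12 × 10⁻⁴, so Δρ ≈ 0.7312 kg m⁻³.
N² = (g/ρ₀)·Δρ/Δz = g·(Δρ/ρ₀)/Δz = 9.81 × 7.12 × 10⁻⁴ / 42 = 1.6630 × 10⁻⁴ s⁻².
N = √(1.6630 × 10⁻⁴) = 0.012896 rad s⁻¹ → T = 2π/N = 487.22 s ≈ 487 s.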